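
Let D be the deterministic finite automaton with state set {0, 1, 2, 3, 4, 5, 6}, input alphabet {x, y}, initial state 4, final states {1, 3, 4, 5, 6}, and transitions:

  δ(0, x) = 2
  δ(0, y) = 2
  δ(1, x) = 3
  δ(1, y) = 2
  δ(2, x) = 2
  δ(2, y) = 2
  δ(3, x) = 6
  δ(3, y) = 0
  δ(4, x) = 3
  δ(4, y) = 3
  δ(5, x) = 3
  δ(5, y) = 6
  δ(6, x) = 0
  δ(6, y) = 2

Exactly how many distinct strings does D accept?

The useful subgraph on states {3, 4, 6} is acyclic, so L(D) is finite; the longest accepting path visits 3 useful states, giving maximum string length 2.
Counting accepting paths from 4 by length: 1 of length 0, 2 of length 1, 2 of length 2. Total 5.

5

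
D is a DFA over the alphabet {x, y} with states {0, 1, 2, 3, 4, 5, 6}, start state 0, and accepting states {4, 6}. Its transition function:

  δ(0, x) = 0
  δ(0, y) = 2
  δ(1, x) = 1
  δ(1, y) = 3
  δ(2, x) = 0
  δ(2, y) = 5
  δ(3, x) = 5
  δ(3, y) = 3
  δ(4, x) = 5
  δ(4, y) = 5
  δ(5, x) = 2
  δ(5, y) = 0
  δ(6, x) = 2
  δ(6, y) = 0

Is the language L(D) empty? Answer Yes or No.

Yes

The states reachable from the start state are {0, 2, 5}.
None of the accepting states {4, 6} is reachable, so no string is accepted and L(D) = ∅.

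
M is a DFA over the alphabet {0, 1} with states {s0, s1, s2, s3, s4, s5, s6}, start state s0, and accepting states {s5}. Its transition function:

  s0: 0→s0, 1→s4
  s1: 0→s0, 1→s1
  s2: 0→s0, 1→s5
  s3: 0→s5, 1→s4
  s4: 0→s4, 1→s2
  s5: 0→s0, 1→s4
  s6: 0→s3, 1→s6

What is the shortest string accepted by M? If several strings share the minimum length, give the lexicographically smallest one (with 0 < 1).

A breadth-first search from s0 reaches an accepting state first via the path s0 → s4 → s2 → s5 on input 111.
No string of length < 3 is accepted (BFS exhausts all shorter strings without reaching an accepting state), and 111 is the lexicographically least accepting string of length 3.

111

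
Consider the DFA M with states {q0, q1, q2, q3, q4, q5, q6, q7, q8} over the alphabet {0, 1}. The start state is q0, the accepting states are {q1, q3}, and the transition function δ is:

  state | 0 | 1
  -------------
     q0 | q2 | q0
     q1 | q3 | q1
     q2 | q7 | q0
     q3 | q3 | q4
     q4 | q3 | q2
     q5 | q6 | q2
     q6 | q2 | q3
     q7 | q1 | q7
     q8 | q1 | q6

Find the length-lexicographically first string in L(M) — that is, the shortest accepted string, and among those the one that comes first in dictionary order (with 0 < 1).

A breadth-first search from q0 reaches an accepting state first via the path q0 → q2 → q7 → q1 on input 000.
No string of length < 3 is accepted (BFS exhausts all shorter strings without reaching an accepting state), and 000 is the lexicographically least accepting string of length 3.

000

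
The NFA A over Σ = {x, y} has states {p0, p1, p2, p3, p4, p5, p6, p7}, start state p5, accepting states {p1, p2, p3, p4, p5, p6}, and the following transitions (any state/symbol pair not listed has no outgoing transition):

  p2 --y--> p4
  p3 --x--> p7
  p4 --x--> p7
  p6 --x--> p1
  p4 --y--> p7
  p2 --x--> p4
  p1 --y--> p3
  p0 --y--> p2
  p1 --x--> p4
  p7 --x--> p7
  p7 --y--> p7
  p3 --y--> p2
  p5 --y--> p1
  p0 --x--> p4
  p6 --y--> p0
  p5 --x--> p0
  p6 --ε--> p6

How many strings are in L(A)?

11

The useful subgraph on states {p0, p1, p2, p3, p4, p5} is acyclic, so L(A) is finite; the longest accepting path visits 5 useful states, giving maximum string length 4.
Counting accepting paths from p5 by length: 1 of length 0, 1 of length 1, 4 of length 2, 3 of length 3, 2 of length 4. Total 11.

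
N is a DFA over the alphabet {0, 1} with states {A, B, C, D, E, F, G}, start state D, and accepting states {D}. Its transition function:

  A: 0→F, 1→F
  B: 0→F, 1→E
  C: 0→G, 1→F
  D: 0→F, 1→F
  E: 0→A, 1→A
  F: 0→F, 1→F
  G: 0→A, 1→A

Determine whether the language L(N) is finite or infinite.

finite

The useful states (reachable from D and able to reach an accepting state) are {D}.
Restricted to these states the transition graph has no cycle, so every accepting path has bounded length and L is finite.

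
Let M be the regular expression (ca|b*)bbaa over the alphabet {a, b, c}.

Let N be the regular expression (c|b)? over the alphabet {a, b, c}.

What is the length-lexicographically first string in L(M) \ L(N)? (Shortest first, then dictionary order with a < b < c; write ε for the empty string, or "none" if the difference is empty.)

bbaa

The string bbaa is accepted by M but not by N.
No shorter string lies in the difference, and bbaa is the lexicographically first length-4 string in L(M) \ L(N).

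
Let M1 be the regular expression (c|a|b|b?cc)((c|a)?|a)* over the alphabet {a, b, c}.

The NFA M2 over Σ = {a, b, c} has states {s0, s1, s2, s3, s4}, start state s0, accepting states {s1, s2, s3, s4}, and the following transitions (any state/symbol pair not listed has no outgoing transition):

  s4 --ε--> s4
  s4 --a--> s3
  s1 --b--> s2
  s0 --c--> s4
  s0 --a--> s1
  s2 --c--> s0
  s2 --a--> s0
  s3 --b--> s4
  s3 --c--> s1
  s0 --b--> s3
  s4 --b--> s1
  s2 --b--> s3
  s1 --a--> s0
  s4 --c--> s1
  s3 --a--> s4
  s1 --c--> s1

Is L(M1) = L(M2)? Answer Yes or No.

The string aa is accepted by M1 but rejected by M2.
So L(M1) ≠ L(M2).

No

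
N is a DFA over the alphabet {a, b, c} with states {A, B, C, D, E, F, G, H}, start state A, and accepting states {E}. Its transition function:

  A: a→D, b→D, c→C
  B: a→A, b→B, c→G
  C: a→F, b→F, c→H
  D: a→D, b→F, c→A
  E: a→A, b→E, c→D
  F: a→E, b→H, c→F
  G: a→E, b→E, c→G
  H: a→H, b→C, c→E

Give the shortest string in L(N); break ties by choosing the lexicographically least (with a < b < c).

A breadth-first search from A reaches an accepting state first via the path A → D → F → E on input aba.
No string of length < 3 is accepted (BFS exhausts all shorter strings without reaching an accepting state), and aba is the lexicographically least accepting string of length 3.

aba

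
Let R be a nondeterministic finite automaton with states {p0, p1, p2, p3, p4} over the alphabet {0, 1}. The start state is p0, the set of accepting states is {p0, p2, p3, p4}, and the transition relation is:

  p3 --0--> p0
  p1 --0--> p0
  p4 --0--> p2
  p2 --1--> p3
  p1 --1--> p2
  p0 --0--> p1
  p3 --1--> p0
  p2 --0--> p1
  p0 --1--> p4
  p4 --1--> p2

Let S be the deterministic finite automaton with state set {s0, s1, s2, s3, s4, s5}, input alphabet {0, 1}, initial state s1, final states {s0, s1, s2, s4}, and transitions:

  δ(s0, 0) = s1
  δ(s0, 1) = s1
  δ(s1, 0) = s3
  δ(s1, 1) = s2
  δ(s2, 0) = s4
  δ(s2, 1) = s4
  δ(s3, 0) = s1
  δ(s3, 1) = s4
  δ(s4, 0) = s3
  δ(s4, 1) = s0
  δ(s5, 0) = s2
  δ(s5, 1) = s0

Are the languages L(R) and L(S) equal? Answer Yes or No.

Yes

Exploring the product automaton R × S from the start pair (p0, s1), following both machines on each input symbol, reaches 5 state pairs: (p0, s1), (p1, s3), (p4, s2), (p2, s4), (p3, s0).
R accepts in {p0, p2, p3, p4} and S accepts in {s0, s1, s2, s4}. In every reachable pair the two components are either both accepting — (p0, s1), (p4, s2), (p2, s4), (p3, s0) — or both non-accepting, so no string is accepted by exactly one of the machines: L(R) \ L(S) and L(S) \ L(R) are both empty.
Hence every string is accepted by R iff it is accepted by S, and the two languages coincide.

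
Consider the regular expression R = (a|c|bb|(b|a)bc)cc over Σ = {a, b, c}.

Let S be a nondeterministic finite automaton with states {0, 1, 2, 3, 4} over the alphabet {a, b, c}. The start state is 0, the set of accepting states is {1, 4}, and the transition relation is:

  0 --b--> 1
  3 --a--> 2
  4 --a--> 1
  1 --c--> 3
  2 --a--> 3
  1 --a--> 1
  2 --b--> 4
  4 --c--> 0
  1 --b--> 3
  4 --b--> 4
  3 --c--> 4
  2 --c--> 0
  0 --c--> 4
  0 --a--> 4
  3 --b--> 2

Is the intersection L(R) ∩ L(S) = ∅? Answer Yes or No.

The string acc is accepted by both R and S.
Hence L(R) ∩ L(S) ≠ ∅.

No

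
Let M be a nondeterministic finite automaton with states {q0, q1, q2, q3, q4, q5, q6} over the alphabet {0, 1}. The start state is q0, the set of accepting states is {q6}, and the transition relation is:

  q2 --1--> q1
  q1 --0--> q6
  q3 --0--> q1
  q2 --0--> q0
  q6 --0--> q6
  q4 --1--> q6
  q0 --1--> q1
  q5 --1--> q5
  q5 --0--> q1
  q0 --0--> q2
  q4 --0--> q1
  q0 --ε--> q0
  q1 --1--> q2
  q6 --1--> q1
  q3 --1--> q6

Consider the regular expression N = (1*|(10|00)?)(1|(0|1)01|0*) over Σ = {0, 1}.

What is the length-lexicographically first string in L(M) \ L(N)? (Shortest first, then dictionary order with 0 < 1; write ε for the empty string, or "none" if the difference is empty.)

The string 010 is accepted by M but not by N.
No shorter string lies in the difference, and 010 is the lexicographically first length-3 string in L(M) \ L(N).

010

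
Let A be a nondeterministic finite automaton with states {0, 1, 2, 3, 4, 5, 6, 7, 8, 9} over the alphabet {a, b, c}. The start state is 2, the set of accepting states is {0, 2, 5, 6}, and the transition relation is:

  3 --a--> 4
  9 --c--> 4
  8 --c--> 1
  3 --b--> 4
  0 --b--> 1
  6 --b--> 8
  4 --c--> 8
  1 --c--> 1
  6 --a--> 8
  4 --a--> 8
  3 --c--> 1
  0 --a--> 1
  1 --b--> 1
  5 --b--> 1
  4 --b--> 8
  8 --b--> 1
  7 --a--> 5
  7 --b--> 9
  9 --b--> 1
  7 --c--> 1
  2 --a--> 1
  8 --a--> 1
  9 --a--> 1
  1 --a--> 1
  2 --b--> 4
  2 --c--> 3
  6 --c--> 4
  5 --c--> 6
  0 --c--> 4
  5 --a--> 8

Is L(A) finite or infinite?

finite

The useful states (reachable from 2 and able to reach an accepting state) are {2}.
Restricted to these states the transition graph has no cycle, so every accepting path has bounded length and L is finite.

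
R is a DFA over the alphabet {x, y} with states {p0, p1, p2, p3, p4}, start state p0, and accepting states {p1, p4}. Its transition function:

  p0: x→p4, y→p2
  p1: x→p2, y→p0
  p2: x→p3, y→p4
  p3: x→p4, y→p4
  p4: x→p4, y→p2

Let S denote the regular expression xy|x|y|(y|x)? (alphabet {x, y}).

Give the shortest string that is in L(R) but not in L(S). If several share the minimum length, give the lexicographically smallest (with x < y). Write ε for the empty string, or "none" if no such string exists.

xx

The string xx is accepted by R but not by S.
No shorter string lies in the difference, and xx is the lexicographically first length-2 string in L(R) \ L(S).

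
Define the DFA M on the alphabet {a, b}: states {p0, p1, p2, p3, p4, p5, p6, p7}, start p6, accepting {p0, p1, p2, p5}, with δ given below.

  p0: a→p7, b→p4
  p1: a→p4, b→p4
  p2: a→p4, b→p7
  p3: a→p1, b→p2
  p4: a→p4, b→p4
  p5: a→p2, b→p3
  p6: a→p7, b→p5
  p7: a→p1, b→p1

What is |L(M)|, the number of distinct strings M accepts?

The useful subgraph on states {p1, p2, p3, p5, p6, p7} is acyclic, so L(M) is finite; the longest accepting path visits 6 useful states, giving maximum string length 5.
Counting accepting paths from p6 by length: 1 of length 1, 3 of length 2, 2 of length 3, 2 of length 4, 2 of length 5. Total 10.

10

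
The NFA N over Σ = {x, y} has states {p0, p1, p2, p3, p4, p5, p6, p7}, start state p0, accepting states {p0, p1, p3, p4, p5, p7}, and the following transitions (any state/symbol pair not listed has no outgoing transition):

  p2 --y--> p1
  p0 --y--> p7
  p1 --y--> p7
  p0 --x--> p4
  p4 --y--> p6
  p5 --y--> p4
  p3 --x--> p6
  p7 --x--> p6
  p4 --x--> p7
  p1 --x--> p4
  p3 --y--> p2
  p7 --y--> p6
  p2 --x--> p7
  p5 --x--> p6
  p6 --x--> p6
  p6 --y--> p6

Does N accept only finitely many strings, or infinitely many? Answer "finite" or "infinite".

The useful states (reachable from p0 and able to reach an accepting state) are {p0, p4, p7}.
Restricted to these states the transition graph has no cycle, so every accepting path has bounded length and L is finite.

finite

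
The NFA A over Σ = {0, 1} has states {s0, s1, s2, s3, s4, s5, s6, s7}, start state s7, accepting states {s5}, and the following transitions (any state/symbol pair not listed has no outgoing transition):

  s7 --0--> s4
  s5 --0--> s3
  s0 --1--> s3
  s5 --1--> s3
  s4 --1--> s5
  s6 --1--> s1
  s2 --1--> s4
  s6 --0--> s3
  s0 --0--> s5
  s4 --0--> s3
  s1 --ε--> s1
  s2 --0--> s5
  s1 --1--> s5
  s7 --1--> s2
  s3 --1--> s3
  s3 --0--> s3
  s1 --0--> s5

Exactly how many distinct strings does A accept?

3

The useful subgraph on states {s2, s4, s5, s7} is acyclic, so L(A) is finite; the longest accepting path visits 4 useful states, giving maximum string length 3.
Counting accepting paths from s7 by length: 2 of length 2, 1 of length 3. Total 3.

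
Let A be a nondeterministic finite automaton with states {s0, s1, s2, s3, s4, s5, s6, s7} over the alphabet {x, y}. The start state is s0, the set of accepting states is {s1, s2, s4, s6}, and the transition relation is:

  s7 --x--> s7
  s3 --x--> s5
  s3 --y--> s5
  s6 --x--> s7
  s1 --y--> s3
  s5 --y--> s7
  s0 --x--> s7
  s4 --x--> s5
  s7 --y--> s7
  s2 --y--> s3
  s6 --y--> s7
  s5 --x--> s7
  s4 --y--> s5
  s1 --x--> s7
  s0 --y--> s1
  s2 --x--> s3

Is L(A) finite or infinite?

The useful states (reachable from s0 and able to reach an accepting state) are {s0, s1}.
Restricted to these states the transition graph has no cycle, so every accepting path has bounded length and L is finite.

finite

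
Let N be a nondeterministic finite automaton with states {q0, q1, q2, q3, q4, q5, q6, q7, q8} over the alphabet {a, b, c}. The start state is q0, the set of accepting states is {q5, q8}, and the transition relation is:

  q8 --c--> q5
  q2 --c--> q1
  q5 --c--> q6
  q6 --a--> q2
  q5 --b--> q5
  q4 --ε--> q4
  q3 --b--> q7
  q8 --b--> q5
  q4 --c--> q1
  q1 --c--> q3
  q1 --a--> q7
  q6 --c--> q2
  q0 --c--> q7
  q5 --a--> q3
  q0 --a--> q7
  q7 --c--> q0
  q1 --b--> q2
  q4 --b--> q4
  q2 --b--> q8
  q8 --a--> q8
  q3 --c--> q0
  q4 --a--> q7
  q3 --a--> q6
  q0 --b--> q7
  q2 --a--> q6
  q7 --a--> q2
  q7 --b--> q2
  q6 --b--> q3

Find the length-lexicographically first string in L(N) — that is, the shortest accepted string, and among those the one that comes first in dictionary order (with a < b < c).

aab

A breadth-first search from q0 reaches an accepting state first via the path q0 → q7 → q2 → q8 on input aab.
No string of length < 3 is accepted (BFS exhausts all shorter strings without reaching an accepting state), and aab is the lexicographically least accepting string of length 3.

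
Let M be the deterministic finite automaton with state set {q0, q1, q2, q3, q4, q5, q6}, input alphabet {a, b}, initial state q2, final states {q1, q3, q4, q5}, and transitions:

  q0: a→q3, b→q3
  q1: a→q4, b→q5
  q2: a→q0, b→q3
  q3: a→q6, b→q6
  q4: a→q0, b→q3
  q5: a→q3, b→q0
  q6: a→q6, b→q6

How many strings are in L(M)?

3

The useful subgraph on states {q0, q2, q3} is acyclic, so L(M) is finite; the longest accepting path visits 3 useful states, giving maximum string length 2.
Counting accepting paths from q2 by length: 1 of length 1, 2 of length 2. Total 3.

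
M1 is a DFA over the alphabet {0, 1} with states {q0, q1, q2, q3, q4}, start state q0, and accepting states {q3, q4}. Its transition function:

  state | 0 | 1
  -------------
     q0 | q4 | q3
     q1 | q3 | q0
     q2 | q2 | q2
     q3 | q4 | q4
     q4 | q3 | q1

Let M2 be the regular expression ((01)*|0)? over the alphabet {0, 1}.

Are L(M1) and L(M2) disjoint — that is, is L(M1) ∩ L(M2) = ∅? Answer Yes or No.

No

The string 0 is accepted by both M1 and M2.
Hence L(M1) ∩ L(M2) ≠ ∅.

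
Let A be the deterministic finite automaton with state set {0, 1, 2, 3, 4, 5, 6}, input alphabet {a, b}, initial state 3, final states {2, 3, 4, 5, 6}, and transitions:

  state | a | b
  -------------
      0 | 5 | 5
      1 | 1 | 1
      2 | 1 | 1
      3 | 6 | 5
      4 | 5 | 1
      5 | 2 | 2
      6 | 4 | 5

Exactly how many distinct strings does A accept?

The useful subgraph on states {2, 3, 4, 5, 6} is acyclic, so L(A) is finite; the longest accepting path visits 5 useful states, giving maximum string length 4.
Counting accepting paths from 3 by length: 1 of length 0, 2 of length 1, 4 of length 2, 3 of length 3, 2 of length 4. Total 12.

12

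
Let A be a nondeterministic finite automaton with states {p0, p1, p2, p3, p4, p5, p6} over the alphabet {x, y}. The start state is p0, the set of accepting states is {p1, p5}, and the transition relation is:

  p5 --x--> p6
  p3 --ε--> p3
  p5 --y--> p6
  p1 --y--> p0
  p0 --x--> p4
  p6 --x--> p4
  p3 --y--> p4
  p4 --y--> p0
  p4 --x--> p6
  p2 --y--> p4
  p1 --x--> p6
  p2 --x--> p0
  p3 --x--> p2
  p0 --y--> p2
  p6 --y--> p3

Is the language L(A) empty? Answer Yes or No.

Yes

The states reachable from the start state are {p0, p2, p3, p4, p6}.
None of the accepting states {p1, p5} is reachable, so no string is accepted and L(A) = ∅.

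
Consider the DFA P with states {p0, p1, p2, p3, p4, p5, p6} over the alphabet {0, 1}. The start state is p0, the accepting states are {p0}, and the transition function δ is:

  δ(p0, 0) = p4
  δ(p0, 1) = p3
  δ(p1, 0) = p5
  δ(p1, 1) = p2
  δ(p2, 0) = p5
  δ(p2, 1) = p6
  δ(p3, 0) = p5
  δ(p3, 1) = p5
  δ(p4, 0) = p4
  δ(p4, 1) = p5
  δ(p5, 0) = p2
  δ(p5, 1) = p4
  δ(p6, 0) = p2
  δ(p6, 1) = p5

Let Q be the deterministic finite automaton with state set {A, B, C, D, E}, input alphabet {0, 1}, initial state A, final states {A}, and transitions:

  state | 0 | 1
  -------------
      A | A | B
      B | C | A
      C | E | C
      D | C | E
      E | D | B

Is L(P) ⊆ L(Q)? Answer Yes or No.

Yes

Exploring the product automaton P × Q from the start pair (p0, A), following both machines on each input symbol, reaches 19 state pairs: (p0, A), (p4, A), (p3, B), (p5, B), (p5, C), (p5, A), (p2, C), (p2, E), (p4, C), (p2, A), (p4, B), (p5, E), (p6, C), (p5, D), (p6, B), (p4, E), (p2, D), (p4, D), (p6, E).
P accepts in {p0} and Q accepts in {A}. The reachable pairs whose P-component is accepting are (p0, A); in each of them the Q-component is accepting too, so the product for L(P) \ L(Q) (P-component accepting, Q-component rejecting) has no reachable accepting pair and the difference is empty.
Hence every string in L(P) is also in L(Q).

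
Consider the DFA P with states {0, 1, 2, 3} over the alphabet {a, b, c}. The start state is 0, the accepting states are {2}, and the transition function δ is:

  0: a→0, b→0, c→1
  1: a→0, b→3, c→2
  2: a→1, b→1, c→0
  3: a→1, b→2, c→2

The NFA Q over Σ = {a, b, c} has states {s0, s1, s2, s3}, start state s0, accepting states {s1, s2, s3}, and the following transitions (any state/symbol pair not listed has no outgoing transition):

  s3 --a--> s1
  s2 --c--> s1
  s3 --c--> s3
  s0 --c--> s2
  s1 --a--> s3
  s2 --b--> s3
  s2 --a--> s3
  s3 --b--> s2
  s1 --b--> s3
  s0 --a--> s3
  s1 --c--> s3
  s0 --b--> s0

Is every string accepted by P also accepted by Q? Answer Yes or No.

Exploring the product automaton P × Q from the start pair (0, s0), following both machines on each input symbol, reaches 12 state pairs: (0, s0), (0, s3), (1, s2), (0, s1), (0, s2), (1, s3), (3, s3), (2, s1), (1, s1), (3, s2), (2, s3), (2, s2).
P accepts in {2} and Q accepts in {s1, s2, s3}. The reachable pairs whose P-component is accepting are (2, s1), (2, s3), (2, s2); in each of them the Q-component is accepting too, so the product for L(P) \ L(Q) (P-component accepting, Q-component rejecting) has no reachable accepting pair and the difference is empty.
Hence every string in L(P) is also in L(Q).

Yes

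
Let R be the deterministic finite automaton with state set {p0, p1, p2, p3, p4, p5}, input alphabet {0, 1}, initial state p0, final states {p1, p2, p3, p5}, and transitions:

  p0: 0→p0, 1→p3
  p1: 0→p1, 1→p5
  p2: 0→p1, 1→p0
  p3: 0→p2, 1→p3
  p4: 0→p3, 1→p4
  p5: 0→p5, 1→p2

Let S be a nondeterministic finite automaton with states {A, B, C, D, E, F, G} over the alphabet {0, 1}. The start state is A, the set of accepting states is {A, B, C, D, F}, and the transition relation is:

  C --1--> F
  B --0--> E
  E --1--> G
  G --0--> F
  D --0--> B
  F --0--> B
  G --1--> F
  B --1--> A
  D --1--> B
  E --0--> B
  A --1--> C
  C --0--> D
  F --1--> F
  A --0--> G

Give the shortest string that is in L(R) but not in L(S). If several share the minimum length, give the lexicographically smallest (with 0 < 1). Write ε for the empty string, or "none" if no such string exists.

0100

The string 0100 is accepted by R but not by S.
No shorter string lies in the difference, and 0100 is the lexicographically first length-4 string in L(R) \ L(S).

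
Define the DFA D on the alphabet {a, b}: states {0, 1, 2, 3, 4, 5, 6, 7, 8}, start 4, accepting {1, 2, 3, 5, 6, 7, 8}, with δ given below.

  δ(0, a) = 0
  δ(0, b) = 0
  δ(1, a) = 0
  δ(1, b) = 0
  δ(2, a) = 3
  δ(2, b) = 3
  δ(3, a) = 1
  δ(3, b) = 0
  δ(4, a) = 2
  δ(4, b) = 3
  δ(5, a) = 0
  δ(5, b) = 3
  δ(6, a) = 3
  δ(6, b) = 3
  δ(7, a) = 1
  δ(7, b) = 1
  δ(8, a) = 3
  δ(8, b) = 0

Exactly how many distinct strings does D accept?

The useful subgraph on states {1, 2, 3, 4} is acyclic, so L(D) is finite; the longest accepting path visits 4 useful states, giving maximum string length 3.
Counting accepting paths from 4 by length: 2 of length 1, 3 of length 2, 2 of length 3. Total 7.

7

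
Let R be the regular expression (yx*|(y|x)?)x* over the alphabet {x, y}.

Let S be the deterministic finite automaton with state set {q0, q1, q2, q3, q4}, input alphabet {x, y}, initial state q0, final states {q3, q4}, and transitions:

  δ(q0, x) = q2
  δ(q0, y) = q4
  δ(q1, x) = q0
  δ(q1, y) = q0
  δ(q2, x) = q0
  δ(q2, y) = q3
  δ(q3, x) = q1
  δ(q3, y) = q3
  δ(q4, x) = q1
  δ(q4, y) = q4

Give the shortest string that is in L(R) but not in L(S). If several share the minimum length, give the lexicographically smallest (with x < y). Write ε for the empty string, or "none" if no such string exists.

The empty string ε is accepted by R but not by S.
Since ε is the unique shortest string, it is the required witness.

ε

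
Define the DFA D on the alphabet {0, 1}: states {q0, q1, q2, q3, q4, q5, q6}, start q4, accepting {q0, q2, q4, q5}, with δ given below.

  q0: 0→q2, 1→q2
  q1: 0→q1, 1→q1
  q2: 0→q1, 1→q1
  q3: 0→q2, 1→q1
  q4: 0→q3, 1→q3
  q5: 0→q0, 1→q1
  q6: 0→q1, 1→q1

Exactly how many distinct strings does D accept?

The useful subgraph on states {q2, q3, q4} is acyclic, so L(D) is finite; the longest accepting path visits 3 useful states, giving maximum string length 2.
Counting accepting paths from q4 by length: 1 of length 0, 2 of length 2. Total 3.

3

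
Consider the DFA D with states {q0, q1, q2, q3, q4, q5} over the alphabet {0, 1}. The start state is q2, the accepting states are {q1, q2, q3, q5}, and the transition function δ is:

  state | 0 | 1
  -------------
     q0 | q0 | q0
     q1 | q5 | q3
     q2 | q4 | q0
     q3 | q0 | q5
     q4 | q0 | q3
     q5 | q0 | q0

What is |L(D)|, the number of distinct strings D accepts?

3

The useful subgraph on states {q2, q3, q4, q5} is acyclic, so L(D) is finite; the longest accepting path visits 4 useful states, giving maximum string length 3.
Counting accepting paths from q2 by length: 1 of length 0, 1 of length 2, 1 of length 3. Total 3.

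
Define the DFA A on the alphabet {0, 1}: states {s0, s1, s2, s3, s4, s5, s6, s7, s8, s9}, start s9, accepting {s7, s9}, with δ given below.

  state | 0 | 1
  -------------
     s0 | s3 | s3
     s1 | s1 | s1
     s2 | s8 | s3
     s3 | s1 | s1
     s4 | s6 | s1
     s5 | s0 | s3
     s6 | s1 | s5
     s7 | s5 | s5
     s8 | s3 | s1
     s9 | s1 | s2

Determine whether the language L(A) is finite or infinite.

finite

The useful states (reachable from s9 and able to reach an accepting state) are {s9}.
Restricted to these states the transition graph has no cycle, so every accepting path has bounded length and L is finite.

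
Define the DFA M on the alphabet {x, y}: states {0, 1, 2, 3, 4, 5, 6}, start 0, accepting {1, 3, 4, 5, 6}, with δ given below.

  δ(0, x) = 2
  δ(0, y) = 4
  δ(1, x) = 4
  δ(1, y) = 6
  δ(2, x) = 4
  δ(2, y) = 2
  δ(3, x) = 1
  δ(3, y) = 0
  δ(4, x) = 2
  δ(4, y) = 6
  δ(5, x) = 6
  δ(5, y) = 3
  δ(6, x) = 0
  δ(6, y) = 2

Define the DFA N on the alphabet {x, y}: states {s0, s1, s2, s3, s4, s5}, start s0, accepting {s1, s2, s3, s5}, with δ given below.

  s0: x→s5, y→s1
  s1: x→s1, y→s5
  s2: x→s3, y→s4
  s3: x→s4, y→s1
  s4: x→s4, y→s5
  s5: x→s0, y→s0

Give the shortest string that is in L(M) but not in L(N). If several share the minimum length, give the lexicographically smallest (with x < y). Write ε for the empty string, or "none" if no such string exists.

xx

The string xx is accepted by M but not by N.
No shorter string lies in the difference, and xx is the lexicographically first length-2 string in L(M) \ L(N).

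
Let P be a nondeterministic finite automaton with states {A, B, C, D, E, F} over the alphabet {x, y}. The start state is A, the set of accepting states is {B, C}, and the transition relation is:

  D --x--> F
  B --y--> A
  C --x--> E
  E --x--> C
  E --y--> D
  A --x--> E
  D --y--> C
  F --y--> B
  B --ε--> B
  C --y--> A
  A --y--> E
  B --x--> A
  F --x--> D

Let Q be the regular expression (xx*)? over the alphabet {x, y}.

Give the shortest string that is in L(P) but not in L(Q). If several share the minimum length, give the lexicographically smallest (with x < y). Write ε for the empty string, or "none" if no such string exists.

The string yx is accepted by P but not by Q.
No shorter string lies in the difference, and yx is the lexicographically first length-2 string in L(P) \ L(Q).

yx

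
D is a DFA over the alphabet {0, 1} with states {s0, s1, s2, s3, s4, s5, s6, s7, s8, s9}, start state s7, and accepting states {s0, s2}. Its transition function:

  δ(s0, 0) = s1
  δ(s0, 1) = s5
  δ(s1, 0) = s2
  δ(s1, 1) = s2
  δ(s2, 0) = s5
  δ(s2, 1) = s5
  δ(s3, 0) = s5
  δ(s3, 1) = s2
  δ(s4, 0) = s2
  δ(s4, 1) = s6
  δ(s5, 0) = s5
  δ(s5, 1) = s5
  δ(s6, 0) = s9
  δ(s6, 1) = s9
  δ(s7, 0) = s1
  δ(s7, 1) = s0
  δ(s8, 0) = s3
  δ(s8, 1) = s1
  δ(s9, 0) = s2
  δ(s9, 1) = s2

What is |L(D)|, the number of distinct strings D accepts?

5

The useful subgraph on states {s0, s1, s2, s7} is acyclic, so L(D) is finite; the longest accepting path visits 4 useful states, giving maximum string length 3.
Counting accepting paths from s7 by length: 1 of length 1, 2 of length 2, 2 of length 3. Total 5.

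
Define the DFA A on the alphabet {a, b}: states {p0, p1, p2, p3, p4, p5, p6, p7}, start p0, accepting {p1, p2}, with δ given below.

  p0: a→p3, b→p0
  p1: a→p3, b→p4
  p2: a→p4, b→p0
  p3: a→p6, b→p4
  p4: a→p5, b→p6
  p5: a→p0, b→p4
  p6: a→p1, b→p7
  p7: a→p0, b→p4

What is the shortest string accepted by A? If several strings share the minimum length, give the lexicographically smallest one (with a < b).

aaa

A breadth-first search from p0 reaches an accepting state first via the path p0 → p3 → p6 → p1 on input aaa.
No string of length < 3 is accepted (BFS exhausts all shorter strings without reaching an accepting state), and aaa is the lexicographically least accepting string of length 3.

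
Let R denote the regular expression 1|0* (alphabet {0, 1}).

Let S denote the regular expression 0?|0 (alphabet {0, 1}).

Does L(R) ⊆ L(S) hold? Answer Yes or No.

The string 1 is in L(R) but not in L(S).
So L(R) ⊄ L(S).

No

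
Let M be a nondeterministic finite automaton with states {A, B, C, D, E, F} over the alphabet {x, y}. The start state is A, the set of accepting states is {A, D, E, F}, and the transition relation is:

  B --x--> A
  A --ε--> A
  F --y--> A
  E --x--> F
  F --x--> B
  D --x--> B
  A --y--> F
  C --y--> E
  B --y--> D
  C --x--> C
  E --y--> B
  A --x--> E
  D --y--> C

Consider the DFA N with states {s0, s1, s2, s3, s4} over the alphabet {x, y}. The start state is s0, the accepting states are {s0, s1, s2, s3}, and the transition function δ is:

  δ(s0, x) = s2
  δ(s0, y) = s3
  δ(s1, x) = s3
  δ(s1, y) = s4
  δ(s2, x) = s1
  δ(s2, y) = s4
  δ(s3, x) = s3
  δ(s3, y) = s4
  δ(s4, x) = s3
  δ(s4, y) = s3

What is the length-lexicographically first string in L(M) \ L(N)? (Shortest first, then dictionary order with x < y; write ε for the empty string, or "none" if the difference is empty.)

The string yy is accepted by M but not by N.
No shorter string lies in the difference, and yy is the lexicographically first length-2 string in L(M) \ L(N).

yy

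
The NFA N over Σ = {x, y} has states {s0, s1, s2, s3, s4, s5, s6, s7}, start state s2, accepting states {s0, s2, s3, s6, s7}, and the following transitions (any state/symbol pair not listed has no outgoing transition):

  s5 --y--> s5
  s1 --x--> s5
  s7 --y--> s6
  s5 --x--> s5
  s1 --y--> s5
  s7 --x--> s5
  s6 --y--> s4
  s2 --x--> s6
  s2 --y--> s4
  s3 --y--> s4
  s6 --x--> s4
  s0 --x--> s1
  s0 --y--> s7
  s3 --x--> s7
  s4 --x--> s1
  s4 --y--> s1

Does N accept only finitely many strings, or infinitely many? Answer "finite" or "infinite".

The useful states (reachable from s2 and able to reach an accepting state) are {s2, s6}.
Restricted to these states the transition graph has no cycle, so every accepting path has bounded length and L is finite.

finite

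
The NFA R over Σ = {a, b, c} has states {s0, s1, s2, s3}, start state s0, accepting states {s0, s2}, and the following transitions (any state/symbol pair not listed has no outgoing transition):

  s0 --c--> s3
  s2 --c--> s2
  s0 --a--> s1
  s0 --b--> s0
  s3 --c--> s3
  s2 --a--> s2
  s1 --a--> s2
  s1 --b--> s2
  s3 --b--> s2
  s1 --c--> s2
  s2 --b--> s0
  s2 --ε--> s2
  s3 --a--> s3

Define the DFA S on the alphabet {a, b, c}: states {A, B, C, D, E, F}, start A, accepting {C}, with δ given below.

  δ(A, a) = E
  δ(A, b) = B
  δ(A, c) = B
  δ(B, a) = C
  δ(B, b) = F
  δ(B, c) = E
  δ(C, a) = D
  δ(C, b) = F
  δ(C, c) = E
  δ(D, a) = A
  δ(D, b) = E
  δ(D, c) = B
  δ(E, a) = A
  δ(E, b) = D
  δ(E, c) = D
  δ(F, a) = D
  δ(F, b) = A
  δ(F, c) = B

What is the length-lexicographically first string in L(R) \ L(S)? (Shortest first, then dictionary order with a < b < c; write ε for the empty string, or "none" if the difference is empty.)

The empty string ε is accepted by R but not by S.
Since ε is the unique shortest string, it is the required witness.

ε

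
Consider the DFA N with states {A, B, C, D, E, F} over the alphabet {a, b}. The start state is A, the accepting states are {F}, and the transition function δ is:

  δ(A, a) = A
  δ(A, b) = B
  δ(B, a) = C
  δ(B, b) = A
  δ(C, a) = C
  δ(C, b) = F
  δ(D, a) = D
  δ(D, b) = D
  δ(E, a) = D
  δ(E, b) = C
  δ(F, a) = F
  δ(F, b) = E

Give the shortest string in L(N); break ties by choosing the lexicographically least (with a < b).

A breadth-first search from A reaches an accepting state first via the path A → B → C → F on input bab.
No string of length < 3 is accepted (BFS exhausts all shorter strings without reaching an accepting state), and bab is the lexicographically least accepting string of length 3.

bab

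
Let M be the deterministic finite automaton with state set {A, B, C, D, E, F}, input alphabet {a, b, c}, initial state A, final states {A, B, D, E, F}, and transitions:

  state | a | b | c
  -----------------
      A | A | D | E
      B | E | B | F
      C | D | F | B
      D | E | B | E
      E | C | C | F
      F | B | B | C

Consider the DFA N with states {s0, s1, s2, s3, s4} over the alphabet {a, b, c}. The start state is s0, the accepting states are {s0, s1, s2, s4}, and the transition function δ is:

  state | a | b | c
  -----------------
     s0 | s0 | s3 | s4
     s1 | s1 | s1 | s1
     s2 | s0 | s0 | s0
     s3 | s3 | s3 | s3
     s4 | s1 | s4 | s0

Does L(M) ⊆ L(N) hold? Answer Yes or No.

The string b is in L(M) but not in L(N).
So L(M) ⊄ L(N).

No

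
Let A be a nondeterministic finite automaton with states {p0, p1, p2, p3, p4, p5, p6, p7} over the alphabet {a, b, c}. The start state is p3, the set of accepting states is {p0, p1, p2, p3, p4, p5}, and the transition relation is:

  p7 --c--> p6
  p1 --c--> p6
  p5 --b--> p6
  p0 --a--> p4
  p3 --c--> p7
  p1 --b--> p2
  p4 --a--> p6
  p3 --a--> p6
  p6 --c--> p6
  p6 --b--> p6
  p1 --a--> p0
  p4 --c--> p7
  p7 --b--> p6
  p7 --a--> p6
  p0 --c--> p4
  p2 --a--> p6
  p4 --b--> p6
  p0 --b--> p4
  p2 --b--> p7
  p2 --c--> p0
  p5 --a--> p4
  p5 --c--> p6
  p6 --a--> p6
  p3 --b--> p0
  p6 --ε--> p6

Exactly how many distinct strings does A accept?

The useful subgraph on states {p0, p3, p4} is acyclic, so L(A) is finite; the longest accepting path visits 3 useful states, giving maximum string length 2.
Counting accepting paths from p3 by length: 1 of length 0, 1 of length 1, 3 of length 2. Total 5.

5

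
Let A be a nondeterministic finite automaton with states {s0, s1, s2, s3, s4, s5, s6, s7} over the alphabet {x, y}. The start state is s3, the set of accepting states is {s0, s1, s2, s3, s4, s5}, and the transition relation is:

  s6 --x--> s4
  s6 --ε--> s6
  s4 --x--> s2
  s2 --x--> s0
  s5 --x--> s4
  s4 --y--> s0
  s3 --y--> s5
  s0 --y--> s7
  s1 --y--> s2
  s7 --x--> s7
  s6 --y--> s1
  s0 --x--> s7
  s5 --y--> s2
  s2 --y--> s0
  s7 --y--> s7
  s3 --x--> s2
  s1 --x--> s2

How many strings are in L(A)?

The useful subgraph on states {s0, s2, s3, s4, s5} is acyclic, so L(A) is finite; the longest accepting path visits 5 useful states, giving maximum string length 4.
Counting accepting paths from s3 by length: 1 of length 0, 2 of length 1, 4 of length 2, 4 of length 3, 2 of length 4. Total 13.

13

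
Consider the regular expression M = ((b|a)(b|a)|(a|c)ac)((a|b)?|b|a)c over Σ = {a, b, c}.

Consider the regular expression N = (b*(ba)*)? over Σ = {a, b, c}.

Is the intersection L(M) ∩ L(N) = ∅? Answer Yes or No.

Converting the expression M to a DFA (subset construction, then merging equivalent states) gives the minimal DFA with states {m0, m1, m2, m3, m4, m5, m6, m7, m8, m9, m10}, start state m0, accepting states {m9, m10} and transitions m0: a→m1, b→m2, c→m3; m1: a→m4, b→m5, c→m6; m2: a→m5, b→m5, c→m6; m3: a→m7, b→m6, c→m6; m4: a→m8, b→m8, c→m9; m5: a→m8, b→m8, c→m10; m6: a→m6, b→m6, c→m6; m7: a→m6, b→m6, c→m5; m8: a→m6, b→m6, c→m10; m9: a→m8, b→m8, c→m10; m10: a→m6, b→m6, c→m6.
Converting the expression N to a DFA (subset construction, then merging equivalent states) gives the minimal DFA with states {n0, n1, n2, n3, n4}, start state n0, accepting states {n0, n2, n3} and transitions n0: a→n1, b→n2, c→n1; n1: a→n1, b→n1, c→n1; n2: a→n3, b→n2, c→n1; n3: a→n1, b→n4, c→n1; n4: a→n3, b→n1, c→n1.
Exploring the product automaton M × N from the start pair (m0, n0), following both machines on each input symbol, reaches 19 state pairs: (m0, n0), (m1, n1), (m2, n2), (m3, n1), (m4, n1), (m5, n1), (m6, n1), (m5, n3), (m5, n2), (m7, n1), (m8, n1), (m9, n1), (m10, n1), (m8, n4), (m8, n3), (m8, n2), (m6, n3), (m6, n4), (m6, n2).
M accepts in {m9, m10} and N accepts in {n0, n2, n3}; no reachable pair has both components accepting, so no string drives both machines to acceptance simultaneously and L(M) ∩ L(N) = ∅.
So no string is accepted by both, and the intersection is empty.

Yes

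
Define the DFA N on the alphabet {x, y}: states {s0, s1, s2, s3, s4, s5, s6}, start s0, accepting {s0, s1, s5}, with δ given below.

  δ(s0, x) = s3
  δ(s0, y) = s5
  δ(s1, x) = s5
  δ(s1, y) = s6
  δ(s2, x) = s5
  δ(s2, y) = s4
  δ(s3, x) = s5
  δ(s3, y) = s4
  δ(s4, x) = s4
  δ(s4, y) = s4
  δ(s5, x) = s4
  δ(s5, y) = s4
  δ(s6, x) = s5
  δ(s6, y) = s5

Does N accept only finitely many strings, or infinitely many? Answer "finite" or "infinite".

finite

The useful states (reachable from s0 and able to reach an accepting state) are {s0, s3, s5}.
Restricted to these states the transition graph has no cycle, so every accepting path has bounded length and L is finite.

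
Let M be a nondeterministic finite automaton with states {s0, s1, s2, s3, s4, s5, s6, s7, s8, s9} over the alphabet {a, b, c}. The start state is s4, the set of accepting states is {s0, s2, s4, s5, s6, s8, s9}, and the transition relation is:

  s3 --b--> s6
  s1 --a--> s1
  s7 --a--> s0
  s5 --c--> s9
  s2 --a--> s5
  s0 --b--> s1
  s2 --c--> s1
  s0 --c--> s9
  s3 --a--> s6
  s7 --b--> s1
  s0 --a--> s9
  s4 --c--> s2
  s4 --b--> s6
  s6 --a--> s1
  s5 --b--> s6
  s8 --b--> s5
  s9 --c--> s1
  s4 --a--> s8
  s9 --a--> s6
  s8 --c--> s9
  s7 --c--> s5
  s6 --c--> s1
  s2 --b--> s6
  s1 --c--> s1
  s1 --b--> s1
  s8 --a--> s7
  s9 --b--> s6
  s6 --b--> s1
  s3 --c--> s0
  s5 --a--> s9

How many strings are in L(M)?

39

The useful subgraph on states {s0, s2, s4, s5, s6, s7, s8, s9} is acyclic, so L(M) is finite; the longest accepting path visits 6 useful states, giving maximum string length 5.
Counting accepting paths from s4 by length: 1 of length 0, 3 of length 1, 4 of length 2, 10 of length 3, 13 of length 4, 8 of length 5. Total 39.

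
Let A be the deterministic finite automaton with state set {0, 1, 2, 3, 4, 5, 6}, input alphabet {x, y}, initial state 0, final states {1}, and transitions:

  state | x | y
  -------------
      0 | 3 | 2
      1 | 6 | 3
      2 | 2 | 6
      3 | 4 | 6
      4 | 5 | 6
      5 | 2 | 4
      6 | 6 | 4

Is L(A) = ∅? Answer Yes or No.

The states reachable from the start state are {0, 2, 3, 4, 5, 6}.
None of the accepting states {1} is reachable, so no string is accepted and L(A) = ∅.

Yes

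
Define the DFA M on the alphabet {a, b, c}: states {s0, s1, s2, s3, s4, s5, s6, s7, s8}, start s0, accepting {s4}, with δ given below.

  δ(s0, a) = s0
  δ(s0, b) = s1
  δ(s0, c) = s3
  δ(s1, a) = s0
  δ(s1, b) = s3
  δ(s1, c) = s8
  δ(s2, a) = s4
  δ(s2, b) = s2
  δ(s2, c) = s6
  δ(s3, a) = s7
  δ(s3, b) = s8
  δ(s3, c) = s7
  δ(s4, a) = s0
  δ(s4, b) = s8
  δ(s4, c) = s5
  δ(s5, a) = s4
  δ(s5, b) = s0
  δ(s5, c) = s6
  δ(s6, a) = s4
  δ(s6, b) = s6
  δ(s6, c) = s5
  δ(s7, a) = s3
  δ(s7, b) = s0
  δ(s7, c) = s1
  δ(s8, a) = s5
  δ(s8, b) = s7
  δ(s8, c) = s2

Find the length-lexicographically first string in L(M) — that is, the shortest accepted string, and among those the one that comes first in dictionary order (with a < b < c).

A breadth-first search from s0 reaches an accepting state first via the path s0 → s1 → s8 → s5 → s4 on input bcaa.
No string of length < 4 is accepted (BFS exhausts all shorter strings without reaching an accepting state), and bcaa is the lexicographically least accepting string of length 4.

bcaa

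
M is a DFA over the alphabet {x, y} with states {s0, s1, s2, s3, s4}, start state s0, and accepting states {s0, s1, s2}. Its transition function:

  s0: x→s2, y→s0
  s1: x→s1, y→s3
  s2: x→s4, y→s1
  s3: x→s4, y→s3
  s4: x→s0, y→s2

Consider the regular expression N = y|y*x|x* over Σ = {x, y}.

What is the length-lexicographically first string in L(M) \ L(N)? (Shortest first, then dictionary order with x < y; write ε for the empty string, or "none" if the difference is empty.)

xy

The string xy is accepted by M but not by N.
No shorter string lies in the difference, and xy is the lexicographically first length-2 string in L(M) \ L(N).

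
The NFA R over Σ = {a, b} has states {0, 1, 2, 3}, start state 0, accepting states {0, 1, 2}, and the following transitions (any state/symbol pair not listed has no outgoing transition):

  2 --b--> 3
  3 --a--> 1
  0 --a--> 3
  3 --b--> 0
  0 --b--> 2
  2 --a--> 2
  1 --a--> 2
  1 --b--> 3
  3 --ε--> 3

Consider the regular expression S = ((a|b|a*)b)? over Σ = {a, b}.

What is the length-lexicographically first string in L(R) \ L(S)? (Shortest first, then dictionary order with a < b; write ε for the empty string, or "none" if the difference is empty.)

aa

The string aa is accepted by R but not by S.
No shorter string lies in the difference, and aa is the lexicographically first length-2 string in L(R) \ L(S).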